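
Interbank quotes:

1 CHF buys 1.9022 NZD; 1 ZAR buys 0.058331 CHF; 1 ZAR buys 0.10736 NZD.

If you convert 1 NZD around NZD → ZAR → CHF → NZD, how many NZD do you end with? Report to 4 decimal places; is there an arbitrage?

Around NZD → ZAR → CHF → NZD: 1 ÷ 0.10736 × 0.058331 × 1.9022 = 1.033506
Product > 1; profitable direction is NZD → ZAR → CHF → NZD.

1.0335 (arbitrage exists)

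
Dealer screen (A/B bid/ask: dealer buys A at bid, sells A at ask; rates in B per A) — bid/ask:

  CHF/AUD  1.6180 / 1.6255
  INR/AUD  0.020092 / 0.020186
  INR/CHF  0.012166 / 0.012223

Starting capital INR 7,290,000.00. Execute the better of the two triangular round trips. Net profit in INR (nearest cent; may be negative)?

Net profit: INR 82,009.94

Best loop INR → AUD → CHF → INR:
INR 7,290,000.00 × 0.020092 (sell INR at bid) = AUD 146,470.68
AUD 146,470.68 ÷ 1.6255 (buy CHF at ask) = CHF 90,108.08
CHF 90,108.08 ÷ 0.012223 (buy INR at ask) = INR 7,372,009.94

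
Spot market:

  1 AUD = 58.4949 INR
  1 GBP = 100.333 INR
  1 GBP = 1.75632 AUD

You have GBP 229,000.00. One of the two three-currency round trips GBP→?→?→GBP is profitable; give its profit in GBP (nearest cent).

Profit: GBP 5,484.06

Profitable loop is GBP → AUD → INR → GBP:
GBP 229,000.00 × 1.75632 = AUD 402,197.28
AUD 402,197.28 × 58.4949 = INR 23,526,489.67
INR 23,526,489.67 ÷ 100.333 = GBP 234,484.06
Profit = GBP 234,484.06 − GBP 229,000.00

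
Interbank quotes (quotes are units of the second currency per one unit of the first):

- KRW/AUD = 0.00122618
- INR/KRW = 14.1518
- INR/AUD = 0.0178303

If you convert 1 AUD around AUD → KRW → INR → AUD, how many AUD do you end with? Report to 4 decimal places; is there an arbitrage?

Around AUD → KRW → INR → AUD: 1 ÷ 0.00122618 ÷ 14.1518 × 0.0178303 = 1.027526
Product > 1; profitable direction is AUD → KRW → INR → AUD.

1.0275 (arbitrage exists)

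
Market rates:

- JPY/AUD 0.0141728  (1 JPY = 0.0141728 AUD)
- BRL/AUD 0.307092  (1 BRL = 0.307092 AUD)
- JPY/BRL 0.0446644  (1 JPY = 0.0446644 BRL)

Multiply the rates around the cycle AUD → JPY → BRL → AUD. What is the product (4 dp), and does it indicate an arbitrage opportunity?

Around AUD → JPY → BRL → AUD: 1 ÷ 0.0141728 × 0.0446644 × 0.307092 = 0.967775
Product < 1; profitable direction is AUD → BRL → JPY → AUD.

0.9678 (arbitrage exists)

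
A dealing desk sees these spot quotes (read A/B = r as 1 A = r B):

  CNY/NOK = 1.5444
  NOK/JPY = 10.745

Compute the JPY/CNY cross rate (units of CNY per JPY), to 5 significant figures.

1 JPY ÷ 10.745 = 0.0930665 NOK
0.0930665 NOK ÷ 1.5444 = 0.0602606 CNY

JPY/CNY = 0.060261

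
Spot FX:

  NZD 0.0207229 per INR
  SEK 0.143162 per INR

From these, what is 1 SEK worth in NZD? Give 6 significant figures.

1 SEK ÷ 0.143162 = 6.98509 INR
6.98509 INR × 0.0207229 = 0.144751 NZD

SEK/NZD = 0.144751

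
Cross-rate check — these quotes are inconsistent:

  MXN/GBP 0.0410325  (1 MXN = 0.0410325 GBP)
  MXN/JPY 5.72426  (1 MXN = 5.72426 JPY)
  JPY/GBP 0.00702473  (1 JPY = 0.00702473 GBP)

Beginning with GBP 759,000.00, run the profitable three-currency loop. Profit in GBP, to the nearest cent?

Profit: GBP 15,498.83

Profitable loop is GBP → JPY → MXN → GBP:
GBP 759,000.00 ÷ 0.00702473 = JPY 108,046,857
JPY 108,046,857 ÷ 5.72426 = MXN 18,875,253.28
MXN 18,875,253.28 × 0.0410325 = GBP 774,498.83
Profit = GBP 774,498.83 − GBP 759,000.00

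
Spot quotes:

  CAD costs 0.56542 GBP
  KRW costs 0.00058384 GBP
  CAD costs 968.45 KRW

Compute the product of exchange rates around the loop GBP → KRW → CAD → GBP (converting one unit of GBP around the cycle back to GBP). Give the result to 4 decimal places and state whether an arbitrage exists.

Around GBP → KRW → CAD → GBP: 1 ÷ 0.00058384 ÷ 968.45 × 0.56542 = 1.000000
Product ≈ 1 (deviation 0.000%, within rounding noise).

1.0000 (no arbitrage)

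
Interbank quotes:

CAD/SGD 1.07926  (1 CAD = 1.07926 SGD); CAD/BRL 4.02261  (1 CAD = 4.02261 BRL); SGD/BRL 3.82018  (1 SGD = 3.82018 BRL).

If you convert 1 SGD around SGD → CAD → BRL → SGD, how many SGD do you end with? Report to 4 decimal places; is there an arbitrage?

0.9757 (arbitrage exists)

Around SGD → CAD → BRL → SGD: 1 ÷ 1.07926 × 4.02261 ÷ 3.82018 = 0.975659
Product < 1; profitable direction is SGD → BRL → CAD → SGD.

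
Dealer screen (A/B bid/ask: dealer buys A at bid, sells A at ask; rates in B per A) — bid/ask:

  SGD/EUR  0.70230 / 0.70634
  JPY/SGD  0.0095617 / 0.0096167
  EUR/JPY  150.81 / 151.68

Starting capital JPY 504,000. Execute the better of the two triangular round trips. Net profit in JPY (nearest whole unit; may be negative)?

Net profit: JPY 6,409

Best loop JPY → SGD → EUR → JPY:
JPY 504,000 × 0.0095617 (sell JPY at bid) = SGD 4,819.10
SGD 4,819.10 × 0.70230 (sell SGD at bid) = EUR 3,384.45
EUR 3,384.45 × 150.81 (sell EUR at bid) = JPY 510,409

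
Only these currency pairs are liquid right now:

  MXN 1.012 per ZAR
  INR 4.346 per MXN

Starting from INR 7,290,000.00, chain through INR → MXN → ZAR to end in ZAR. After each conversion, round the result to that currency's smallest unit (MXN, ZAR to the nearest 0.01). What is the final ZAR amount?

INR 7,290,000.00 ÷ 4.346 = MXN 1,677,404.51
MXN 1,677,404.51 ÷ 1.012 = ZAR 1,657,514.34

ZAR 1,657,514.34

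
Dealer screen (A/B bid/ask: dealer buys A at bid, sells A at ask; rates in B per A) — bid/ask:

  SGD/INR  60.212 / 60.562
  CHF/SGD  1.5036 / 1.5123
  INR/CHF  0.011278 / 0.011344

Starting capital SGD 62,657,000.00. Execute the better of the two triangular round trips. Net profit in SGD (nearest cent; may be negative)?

Net profit: SGD 1,318,996.23

Best loop SGD → INR → CHF → SGD:
SGD 62,657,000.00 × 60.212 (sell SGD at bid) = INR 3,772,703,284.00
INR 3,772,703,284.00 × 0.011278 (sell INR at bid) = CHF 42,548,547.64
CHF 42,548,547.64 × 1.5036 (sell CHF at bid) = SGD 63,975,996.23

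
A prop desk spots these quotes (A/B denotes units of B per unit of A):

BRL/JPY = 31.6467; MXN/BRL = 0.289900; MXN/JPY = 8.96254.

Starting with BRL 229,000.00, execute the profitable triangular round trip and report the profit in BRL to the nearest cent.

Profitable loop is BRL → JPY → MXN → BRL:
BRL 229,000.00 × 31.6467 = JPY 7,247,094
JPY 7,247,094 ÷ 8.96254 = MXN 808,598.27
MXN 808,598.27 × 0.289900 = BRL 234,412.64
Profit = BRL 234,412.64 − BRL 229,000.00

Profit: BRL 5,412.64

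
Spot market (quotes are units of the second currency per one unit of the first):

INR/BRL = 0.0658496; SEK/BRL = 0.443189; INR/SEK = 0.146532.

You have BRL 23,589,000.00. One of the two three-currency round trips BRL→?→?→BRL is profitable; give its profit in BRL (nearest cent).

Profitable loop is BRL → SEK → INR → BRL:
BRL 23,589,000.00 ÷ 0.443189 = SEK 53,225,599.01
SEK 53,225,599.01 ÷ 0.146532 = INR 363,235,327.51
INR 363,235,327.51 × 0.0658496 = BRL 23,918,901.02
Profit = BRL 23,918,901.02 − BRL 23,589,000.00

Profit: BRL 329,901.02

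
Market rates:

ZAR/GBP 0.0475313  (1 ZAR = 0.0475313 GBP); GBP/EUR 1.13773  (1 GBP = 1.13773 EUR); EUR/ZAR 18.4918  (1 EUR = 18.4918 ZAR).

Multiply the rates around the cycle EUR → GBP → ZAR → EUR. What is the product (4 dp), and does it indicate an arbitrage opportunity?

Around EUR → GBP → ZAR → EUR: 1 ÷ 1.13773 ÷ 0.0475313 ÷ 18.4918 = 1.000004
Product ≈ 1 (deviation 0.000%, within rounding noise).

1.0000 (no arbitrage)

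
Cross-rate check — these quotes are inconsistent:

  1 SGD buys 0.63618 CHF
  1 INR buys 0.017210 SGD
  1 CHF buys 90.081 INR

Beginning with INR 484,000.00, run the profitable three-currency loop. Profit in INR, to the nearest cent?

Profit: INR 6,739.80

Profitable loop is INR → CHF → SGD → INR:
INR 484,000.00 ÷ 90.081 = CHF 5,372.94
CHF 5,372.94 ÷ 0.63618 = SGD 8,445.63
SGD 8,445.63 ÷ 0.017210 = INR 490,739.80
Profit = INR 490,739.80 − INR 484,000.00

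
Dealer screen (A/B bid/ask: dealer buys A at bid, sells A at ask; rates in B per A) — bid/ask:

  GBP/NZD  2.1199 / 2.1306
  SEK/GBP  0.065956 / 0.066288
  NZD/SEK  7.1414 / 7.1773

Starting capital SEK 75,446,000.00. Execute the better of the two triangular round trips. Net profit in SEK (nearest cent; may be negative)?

Net result: SEK -112,306.17 (no profitable arbitrage after spreads)

Best loop SEK → GBP → NZD → SEK:
SEK 75,446,000.00 × 0.065956 (sell SEK at bid) = GBP 4,976,116.38
GBP 4,976,116.38 × 2.1199 (sell GBP at bid) = NZD 10,548,869.11
NZD 10,548,869.11 × 7.1414 (sell NZD at bid) = SEK 75,333,693.83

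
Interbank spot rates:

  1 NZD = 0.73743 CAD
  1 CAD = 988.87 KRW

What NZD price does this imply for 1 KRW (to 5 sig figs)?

1 KRW ÷ 988.87 = 0.00101126 CAD
0.00101126 CAD ÷ 0.73743 = 0.00137132 NZD

KRW/NZD = 0.0013713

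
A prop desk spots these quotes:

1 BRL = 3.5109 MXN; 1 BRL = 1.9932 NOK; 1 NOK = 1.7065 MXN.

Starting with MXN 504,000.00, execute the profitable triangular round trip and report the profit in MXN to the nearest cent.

Profit: MXN 16,225.73

Profitable loop is MXN → NOK → BRL → MXN:
MXN 504,000.00 ÷ 1.7065 = NOK 295,341.34
NOK 295,341.34 ÷ 1.9932 = BRL 148,174.46
BRL 148,174.46 × 3.5109 = MXN 520,225.73
Profit = MXN 520,225.73 − MXN 504,000.00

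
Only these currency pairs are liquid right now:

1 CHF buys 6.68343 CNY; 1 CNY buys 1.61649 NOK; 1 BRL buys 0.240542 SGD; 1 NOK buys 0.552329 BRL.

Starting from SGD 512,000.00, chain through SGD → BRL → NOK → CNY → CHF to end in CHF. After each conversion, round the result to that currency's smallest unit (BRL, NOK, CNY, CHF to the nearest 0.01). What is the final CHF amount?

CHF 356,704.65

SGD 512,000.00 ÷ 0.240542 = BRL 2,128,526.41
BRL 2,128,526.41 ÷ 0.552329 = NOK 3,853,729.23
NOK 3,853,729.23 ÷ 1.61649 = CNY 2,384,010.56
CNY 2,384,010.56 ÷ 6.68343 = CHF 356,704.65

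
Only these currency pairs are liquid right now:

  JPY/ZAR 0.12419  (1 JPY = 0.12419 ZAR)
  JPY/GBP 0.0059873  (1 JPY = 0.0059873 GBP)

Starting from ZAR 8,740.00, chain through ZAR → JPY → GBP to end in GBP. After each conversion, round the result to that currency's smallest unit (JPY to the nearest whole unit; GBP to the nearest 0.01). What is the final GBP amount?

ZAR 8,740.00 ÷ 0.12419 = JPY 70,376
JPY 70,376 × 0.0059873 = GBP 421.36

GBP 421.36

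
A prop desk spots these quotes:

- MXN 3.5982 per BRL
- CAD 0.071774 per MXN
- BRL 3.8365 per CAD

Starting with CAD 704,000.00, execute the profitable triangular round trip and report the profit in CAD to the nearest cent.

Profit: CAD 6,534.23

Profitable loop is CAD → MXN → BRL → CAD:
CAD 704,000.00 ÷ 0.071774 = MXN 9,808,565.78
MXN 9,808,565.78 ÷ 3.5982 = BRL 2,725,964.59
BRL 2,725,964.59 ÷ 3.8365 = CAD 710,534.23
Profit = CAD 710,534.23 − CAD 704,000.00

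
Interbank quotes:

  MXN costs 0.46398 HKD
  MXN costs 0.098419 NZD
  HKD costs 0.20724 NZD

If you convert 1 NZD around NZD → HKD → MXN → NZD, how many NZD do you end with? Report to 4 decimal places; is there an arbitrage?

1.0235 (arbitrage exists)

Around NZD → HKD → MXN → NZD: 1 ÷ 0.20724 ÷ 0.46398 × 0.098419 = 1.023543
Product > 1; profitable direction is NZD → HKD → MXN → NZD.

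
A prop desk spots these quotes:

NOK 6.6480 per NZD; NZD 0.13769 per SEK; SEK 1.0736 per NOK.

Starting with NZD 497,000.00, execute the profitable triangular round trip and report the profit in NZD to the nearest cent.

Profit: NZD 8,732.05

Profitable loop is NZD → SEK → NOK → NZD:
NZD 497,000.00 ÷ 0.13769 = SEK 3,609,557.70
SEK 3,609,557.70 ÷ 1.0736 = NOK 3,362,106.65
NOK 3,362,106.65 ÷ 6.6480 = NZD 505,732.05
Profit = NZD 505,732.05 − NZD 497,000.00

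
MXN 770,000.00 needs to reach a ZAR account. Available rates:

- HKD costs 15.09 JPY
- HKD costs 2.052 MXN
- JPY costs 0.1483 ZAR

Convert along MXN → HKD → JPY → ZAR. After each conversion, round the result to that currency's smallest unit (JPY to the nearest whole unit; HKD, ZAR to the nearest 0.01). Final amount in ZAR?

MXN 770,000.00 ÷ 2.052 = HKD 375,243.66
HKD 375,243.66 × 15.09 = JPY 5,662,427
JPY 5,662,427 × 0.1483 = ZAR 839,737.92

ZAR 839,737.92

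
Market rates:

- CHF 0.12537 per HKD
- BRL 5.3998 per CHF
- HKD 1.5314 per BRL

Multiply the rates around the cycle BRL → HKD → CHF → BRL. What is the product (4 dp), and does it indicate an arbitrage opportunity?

1.0367 (arbitrage exists)

Around BRL → HKD → CHF → BRL: 1 × 1.5314 × 0.12537 × 5.3998 = 1.036716
Product > 1; profitable direction is BRL → HKD → CHF → BRL.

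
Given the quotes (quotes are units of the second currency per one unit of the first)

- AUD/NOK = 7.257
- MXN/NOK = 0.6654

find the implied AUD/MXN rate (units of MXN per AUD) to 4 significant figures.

AUD/MXN = 10.91

1 AUD × 7.257 = 7.257 NOK
7.257 NOK ÷ 0.6654 = 10.9062 MXN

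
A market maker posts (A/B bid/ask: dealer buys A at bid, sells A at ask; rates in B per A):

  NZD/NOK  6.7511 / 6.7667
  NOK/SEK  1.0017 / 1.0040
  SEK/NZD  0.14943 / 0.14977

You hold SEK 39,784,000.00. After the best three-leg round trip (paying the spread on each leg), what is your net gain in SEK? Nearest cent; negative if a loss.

Best loop SEK → NZD → NOK → SEK:
SEK 39,784,000.00 × 0.14943 (sell SEK at bid) = NZD 5,944,923.12
NZD 5,944,923.12 × 6.7511 (sell NZD at bid) = NOK 40,134,770.48
NOK 40,134,770.48 × 1.0017 (sell NOK at bid) = SEK 40,202,999.59

Net profit: SEK 418,999.59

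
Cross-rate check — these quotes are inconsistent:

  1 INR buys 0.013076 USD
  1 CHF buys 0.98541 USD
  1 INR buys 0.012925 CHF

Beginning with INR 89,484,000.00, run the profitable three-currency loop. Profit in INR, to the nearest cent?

Profitable loop is INR → USD → CHF → INR:
INR 89,484,000.00 × 0.013076 = USD 1,170,092.78
USD 1,170,092.78 ÷ 0.98541 = CHF 1,187,417.20
CHF 1,187,417.20 ÷ 0.012925 = INR 91,869,802.78
Profit = INR 91,869,802.78 − INR 89,484,000.00

Profit: INR 2,385,802.78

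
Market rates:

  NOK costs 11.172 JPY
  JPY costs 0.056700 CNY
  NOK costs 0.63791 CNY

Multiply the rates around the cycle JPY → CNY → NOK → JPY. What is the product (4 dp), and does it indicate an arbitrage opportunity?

0.9930 (arbitrage exists)

Around JPY → CNY → NOK → JPY: 1 × 0.056700 ÷ 0.63791 × 11.172 = 0.993012
Product < 1; profitable direction is JPY → NOK → CNY → JPY.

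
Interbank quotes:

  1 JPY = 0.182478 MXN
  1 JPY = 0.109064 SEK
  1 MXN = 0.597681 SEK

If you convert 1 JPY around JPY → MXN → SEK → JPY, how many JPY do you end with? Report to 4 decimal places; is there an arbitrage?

1.0000 (no arbitrage)

Around JPY → MXN → SEK → JPY: 1 × 0.182478 × 0.597681 ÷ 0.109064 = 0.999997
Product ≈ 1 (deviation 0.000%, within rounding noise).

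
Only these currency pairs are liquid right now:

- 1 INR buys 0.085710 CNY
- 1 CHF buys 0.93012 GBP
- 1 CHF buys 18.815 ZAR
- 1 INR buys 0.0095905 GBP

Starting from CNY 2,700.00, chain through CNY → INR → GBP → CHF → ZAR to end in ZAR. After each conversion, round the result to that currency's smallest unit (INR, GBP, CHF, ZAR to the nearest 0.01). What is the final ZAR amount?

ZAR 6,111.49

CNY 2,700.00 ÷ 0.085710 = INR 31,501.58
INR 31,501.58 × 0.0095905 = GBP 302.12
GBP 302.12 ÷ 0.93012 = CHF 324.82
CHF 324.82 × 18.815 = ZAR 6,111.49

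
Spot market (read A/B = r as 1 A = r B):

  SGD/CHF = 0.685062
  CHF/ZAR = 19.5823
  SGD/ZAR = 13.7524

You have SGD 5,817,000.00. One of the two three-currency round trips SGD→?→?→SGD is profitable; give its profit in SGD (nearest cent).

Profitable loop is SGD → ZAR → CHF → SGD:
SGD 5,817,000.00 × 13.7524 = ZAR 79,997,710.80
ZAR 79,997,710.80 ÷ 19.5823 = CHF 4,085,205.05
CHF 4,085,205.05 ÷ 0.685062 = SGD 5,963,263.25
Profit = SGD 5,963,263.25 − SGD 5,817,000.00

Profit: SGD 146,263.25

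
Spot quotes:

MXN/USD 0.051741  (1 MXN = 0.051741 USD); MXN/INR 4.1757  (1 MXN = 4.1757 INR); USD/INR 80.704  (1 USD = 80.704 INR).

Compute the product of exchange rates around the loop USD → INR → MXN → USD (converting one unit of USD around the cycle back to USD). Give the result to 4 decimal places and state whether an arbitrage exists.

Around USD → INR → MXN → USD: 1 × 80.704 ÷ 4.1757 × 0.051741 = 1.000001
Product ≈ 1 (deviation 0.000%, within rounding noise).

1.0000 (no arbitrage)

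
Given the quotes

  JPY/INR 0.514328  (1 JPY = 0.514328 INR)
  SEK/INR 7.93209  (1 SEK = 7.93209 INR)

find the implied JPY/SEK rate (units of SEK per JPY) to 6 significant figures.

JPY/SEK = 0.0648414

1 JPY × 0.514328 = 0.514328 INR
0.514328 INR ÷ 7.93209 = 0.0648414 SEK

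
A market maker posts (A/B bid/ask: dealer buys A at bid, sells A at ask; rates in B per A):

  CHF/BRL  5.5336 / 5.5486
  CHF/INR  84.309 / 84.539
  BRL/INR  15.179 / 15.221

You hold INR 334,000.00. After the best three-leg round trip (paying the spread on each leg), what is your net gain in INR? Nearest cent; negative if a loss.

Net result: INR -578.35 (no profitable arbitrage after spreads)

Best loop INR → BRL → CHF → INR:
INR 334,000.00 ÷ 15.221 (buy BRL at ask) = BRL 21,943.37
BRL 21,943.37 ÷ 5.5486 (buy CHF at ask) = CHF 3,954.76
CHF 3,954.76 × 84.309 (sell CHF at bid) = INR 333,421.65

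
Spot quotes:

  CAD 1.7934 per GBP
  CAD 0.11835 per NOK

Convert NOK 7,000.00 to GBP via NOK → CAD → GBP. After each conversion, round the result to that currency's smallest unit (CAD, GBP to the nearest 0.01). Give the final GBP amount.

NOK 7,000.00 × 0.11835 = CAD 828.45
CAD 828.45 ÷ 1.7934 = GBP 461.94

GBP 461.94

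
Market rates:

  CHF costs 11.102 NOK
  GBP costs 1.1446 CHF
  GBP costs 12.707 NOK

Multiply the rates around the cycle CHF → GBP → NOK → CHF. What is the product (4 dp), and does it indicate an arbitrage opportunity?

1.0000 (no arbitrage)

Around CHF → GBP → NOK → CHF: 1 ÷ 1.1446 × 12.707 ÷ 11.102 = 0.999973
Product ≈ 1 (deviation 0.003%, within rounding noise).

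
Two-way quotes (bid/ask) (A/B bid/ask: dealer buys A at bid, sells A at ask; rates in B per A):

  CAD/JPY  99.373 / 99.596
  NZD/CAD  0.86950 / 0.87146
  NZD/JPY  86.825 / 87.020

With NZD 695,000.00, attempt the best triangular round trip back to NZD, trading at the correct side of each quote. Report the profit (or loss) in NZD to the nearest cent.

Best loop NZD → JPY → CAD → NZD:
NZD 695,000.00 × 86.825 (sell NZD at bid) = JPY 60,343,375
JPY 60,343,375 ÷ 99.596 (buy CAD at ask) = CAD 605,881.51
CAD 605,881.51 ÷ 0.87146 (buy NZD at ask) = NZD 695,248.79

Net profit: NZD 248.79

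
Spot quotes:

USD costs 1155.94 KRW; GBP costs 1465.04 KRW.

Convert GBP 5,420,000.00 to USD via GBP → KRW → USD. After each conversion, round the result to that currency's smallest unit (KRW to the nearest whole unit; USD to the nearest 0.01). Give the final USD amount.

GBP 5,420,000.00 × 1465.04 = KRW 7,940,516,800
KRW 7,940,516,800 ÷ 1155.94 = USD 6,869,315.71

USD 6,869,315.71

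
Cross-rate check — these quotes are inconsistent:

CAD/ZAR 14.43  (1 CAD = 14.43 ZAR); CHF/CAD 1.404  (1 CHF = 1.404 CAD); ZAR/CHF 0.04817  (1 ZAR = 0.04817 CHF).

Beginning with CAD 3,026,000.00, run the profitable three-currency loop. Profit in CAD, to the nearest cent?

Profit: CAD 74,693.50

Profitable loop is CAD → CHF → ZAR → CAD:
CAD 3,026,000.00 ÷ 1.404 = CHF 2,155,270.66
CHF 2,155,270.66 ÷ 0.04817 = ZAR 44,743,007.17
ZAR 44,743,007.17 ÷ 14.43 = CAD 3,100,693.50
Profit = CAD 3,100,693.50 − CAD 3,026,000.00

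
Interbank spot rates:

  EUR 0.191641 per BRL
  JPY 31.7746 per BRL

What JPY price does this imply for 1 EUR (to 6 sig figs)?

EUR/JPY = 165.803

1 EUR ÷ 0.191641 = 5.21809 BRL
5.21809 BRL × 31.7746 = 165.803 JPY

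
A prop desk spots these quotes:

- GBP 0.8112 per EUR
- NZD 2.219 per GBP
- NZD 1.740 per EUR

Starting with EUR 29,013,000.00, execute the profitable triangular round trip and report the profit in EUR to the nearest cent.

Profitable loop is EUR → GBP → NZD → EUR:
EUR 29,013,000.00 × 0.8112 = GBP 23,535,345.60
GBP 23,535,345.60 × 2.219 = NZD 52,224,931.89
NZD 52,224,931.89 ÷ 1.740 = EUR 30,014,328.67
Profit = EUR 30,014,328.67 − EUR 29,013,000.00

Profit: EUR 1,001,328.67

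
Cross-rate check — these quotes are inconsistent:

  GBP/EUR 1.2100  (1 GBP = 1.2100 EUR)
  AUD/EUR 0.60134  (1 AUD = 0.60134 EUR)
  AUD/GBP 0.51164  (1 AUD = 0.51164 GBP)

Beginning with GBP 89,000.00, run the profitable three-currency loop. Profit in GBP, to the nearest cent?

Profit: GBP 2,626.22

Profitable loop is GBP → EUR → AUD → GBP:
GBP 89,000.00 × 1.2100 = EUR 107,690.00
EUR 107,690.00 ÷ 0.60134 = AUD 179,083.38
AUD 179,083.38 × 0.51164 = GBP 91,626.22
Profit = GBP 91,626.22 − GBP 89,000.00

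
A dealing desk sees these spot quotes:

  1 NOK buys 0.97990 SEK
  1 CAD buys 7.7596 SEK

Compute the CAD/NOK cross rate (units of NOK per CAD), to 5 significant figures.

1 CAD × 7.7596 = 7.7596 SEK
7.7596 SEK ÷ 0.97990 = 7.91877 NOK

CAD/NOK = 7.9188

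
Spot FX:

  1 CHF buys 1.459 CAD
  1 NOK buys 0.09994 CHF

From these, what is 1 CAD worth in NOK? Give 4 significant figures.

1 CAD ÷ 1.459 = 0.685401 CHF
0.685401 CHF ÷ 0.09994 = 6.85812 NOK

CAD/NOK = 6.858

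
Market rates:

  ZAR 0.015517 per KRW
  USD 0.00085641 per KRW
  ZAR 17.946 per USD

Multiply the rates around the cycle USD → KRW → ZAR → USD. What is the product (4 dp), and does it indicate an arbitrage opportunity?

Around USD → KRW → ZAR → USD: 1 ÷ 0.00085641 × 0.015517 ÷ 17.946 = 1.009621
Product > 1; profitable direction is USD → KRW → ZAR → USD.

1.0096 (arbitrage exists)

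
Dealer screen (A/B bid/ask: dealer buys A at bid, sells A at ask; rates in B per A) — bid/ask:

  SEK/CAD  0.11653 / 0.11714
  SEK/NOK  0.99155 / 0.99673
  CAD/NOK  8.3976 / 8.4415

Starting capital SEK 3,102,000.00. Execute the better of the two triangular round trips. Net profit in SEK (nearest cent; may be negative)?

Best loop SEK → NOK → CAD → SEK:
SEK 3,102,000.00 × 0.99155 (sell SEK at bid) = NOK 3,075,788.10
NOK 3,075,788.10 ÷ 8.4415 (buy CAD at ask) = CAD 364,365.11
CAD 364,365.11 ÷ 0.11714 (buy SEK at ask) = SEK 3,110,509.76

Net profit: SEK 8,509.76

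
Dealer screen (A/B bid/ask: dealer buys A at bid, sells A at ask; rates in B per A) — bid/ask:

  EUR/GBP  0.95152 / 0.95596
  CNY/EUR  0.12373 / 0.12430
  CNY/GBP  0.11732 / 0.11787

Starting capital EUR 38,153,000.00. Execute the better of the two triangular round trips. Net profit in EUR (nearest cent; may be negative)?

Best loop EUR → GBP → CNY → EUR:
EUR 38,153,000.00 × 0.95152 (sell EUR at bid) = GBP 36,303,342.56
GBP 36,303,342.56 ÷ 0.11787 (buy CNY at ask) = CNY 307,994,761.69
CNY 307,994,761.69 × 0.12373 (sell CNY at bid) = EUR 38,108,191.86

Net result: EUR -44,808.14 (no profitable arbitrage after spreads)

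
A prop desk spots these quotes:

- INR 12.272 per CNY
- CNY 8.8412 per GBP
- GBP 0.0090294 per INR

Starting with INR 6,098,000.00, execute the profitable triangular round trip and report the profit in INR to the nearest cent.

Profit: INR 126,464.09

Profitable loop is INR → CNY → GBP → INR:
INR 6,098,000.00 ÷ 12.272 = CNY 496,903.52
CNY 496,903.52 ÷ 8.8412 = GBP 56,203.18
GBP 56,203.18 ÷ 0.0090294 = INR 6,224,464.09
Profit = INR 6,224,464.09 − INR 6,098,000.00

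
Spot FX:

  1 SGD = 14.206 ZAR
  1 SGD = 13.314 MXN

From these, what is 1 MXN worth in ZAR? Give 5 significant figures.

MXN/ZAR = 1.0670

1 MXN ÷ 13.314 = 0.0751089 SGD
0.0751089 SGD × 14.206 = 1.067 ZAR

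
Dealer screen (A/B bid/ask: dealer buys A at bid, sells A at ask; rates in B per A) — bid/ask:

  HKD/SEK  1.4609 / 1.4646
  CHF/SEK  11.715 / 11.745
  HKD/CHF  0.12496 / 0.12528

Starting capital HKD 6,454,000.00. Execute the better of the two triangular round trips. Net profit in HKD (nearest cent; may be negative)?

Best loop HKD → CHF → SEK → HKD:
HKD 6,454,000.00 × 0.12496 (sell HKD at bid) = CHF 806,491.84
CHF 806,491.84 × 11.715 (sell CHF at bid) = SEK 9,448,051.91
SEK 9,448,051.91 ÷ 1.4646 (buy HKD at ask) = HKD 6,450,943.54

Net result: HKD -3,056.46 (no profitable arbitrage after spreads)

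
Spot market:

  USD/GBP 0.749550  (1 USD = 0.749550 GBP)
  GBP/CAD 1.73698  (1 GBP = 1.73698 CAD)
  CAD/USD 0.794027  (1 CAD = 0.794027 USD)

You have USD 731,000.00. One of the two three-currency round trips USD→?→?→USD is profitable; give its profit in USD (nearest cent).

Profit: USD 24,697.65

Profitable loop is USD → GBP → CAD → USD:
USD 731,000.00 × 0.749550 = GBP 547,921.05
GBP 547,921.05 × 1.73698 = CAD 951,727.91
CAD 951,727.91 × 0.794027 = USD 755,697.65
Profit = USD 755,697.65 − USD 731,000.00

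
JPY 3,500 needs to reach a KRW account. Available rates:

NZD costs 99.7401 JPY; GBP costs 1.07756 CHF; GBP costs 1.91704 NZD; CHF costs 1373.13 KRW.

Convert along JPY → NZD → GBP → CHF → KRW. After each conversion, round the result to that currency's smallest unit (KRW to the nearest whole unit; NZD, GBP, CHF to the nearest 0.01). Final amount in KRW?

KRW 27,078

JPY 3,500 ÷ 99.7401 = NZD 35.09
NZD 35.09 ÷ 1.91704 = GBP 18.30
GBP 18.30 × 1.07756 = CHF 19.72
CHF 19.72 × 1373.13 = KRW 27,078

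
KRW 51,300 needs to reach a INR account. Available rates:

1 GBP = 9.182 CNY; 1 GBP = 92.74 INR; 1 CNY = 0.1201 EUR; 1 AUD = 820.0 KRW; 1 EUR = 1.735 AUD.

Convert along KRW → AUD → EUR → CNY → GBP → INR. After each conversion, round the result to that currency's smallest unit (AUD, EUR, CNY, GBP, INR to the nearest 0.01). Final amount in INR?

INR 3,032.60

KRW 51,300 ÷ 820.0 = AUD 62.56
AUD 62.56 ÷ 1.735 = EUR 36.06
EUR 36.06 ÷ 0.1201 = CNY 300.25
CNY 300.25 ÷ 9.182 = GBP 32.70
GBP 32.70 × 92.74 = INR 3,032.60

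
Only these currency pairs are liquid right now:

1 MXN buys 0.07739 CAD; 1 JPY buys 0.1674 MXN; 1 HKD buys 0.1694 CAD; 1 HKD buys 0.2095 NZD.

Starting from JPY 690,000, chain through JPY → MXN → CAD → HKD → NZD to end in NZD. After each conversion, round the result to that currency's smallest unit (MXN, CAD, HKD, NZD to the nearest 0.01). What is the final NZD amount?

NZD 11,055.03

JPY 690,000 × 0.1674 = MXN 115,506.00
MXN 115,506.00 × 0.07739 = CAD 8,939.01
CAD 8,939.01 ÷ 0.1694 = HKD 52,768.65
HKD 52,768.65 × 0.2095 = NZD 11,055.03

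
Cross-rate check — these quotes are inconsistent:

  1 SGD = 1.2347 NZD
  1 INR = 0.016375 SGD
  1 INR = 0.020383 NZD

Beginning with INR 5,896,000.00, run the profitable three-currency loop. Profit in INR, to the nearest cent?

Profitable loop is INR → NZD → SGD → INR:
INR 5,896,000.00 × 0.020383 = NZD 120,178.17
NZD 120,178.17 ÷ 1.2347 = SGD 97,333.90
SGD 97,333.90 ÷ 0.016375 = INR 5,944,055.04
Profit = INR 5,944,055.04 − INR 5,896,000.00

Profit: INR 48,055.04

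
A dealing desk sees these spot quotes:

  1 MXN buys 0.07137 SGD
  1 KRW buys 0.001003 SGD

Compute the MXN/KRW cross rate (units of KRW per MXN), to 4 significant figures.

1 MXN × 0.07137 = 0.07137 SGD
0.07137 SGD ÷ 0.001003 = 71.1565 KRW

MXN/KRW = 71.16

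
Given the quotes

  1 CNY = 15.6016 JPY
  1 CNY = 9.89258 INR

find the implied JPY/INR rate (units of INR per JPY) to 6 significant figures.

JPY/INR = 0.634075

1 JPY ÷ 15.6016 = 0.064096 CNY
0.064096 CNY × 9.89258 = 0.634075 INR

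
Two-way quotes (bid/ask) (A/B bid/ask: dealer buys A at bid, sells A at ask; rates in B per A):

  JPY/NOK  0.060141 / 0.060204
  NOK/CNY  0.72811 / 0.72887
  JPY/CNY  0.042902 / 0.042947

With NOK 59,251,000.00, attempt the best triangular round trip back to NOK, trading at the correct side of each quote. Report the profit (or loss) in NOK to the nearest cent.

Best loop NOK → CNY → JPY → NOK:
NOK 59,251,000.00 × 0.72811 (sell NOK at bid) = CNY 43,141,245.61
CNY 43,141,245.61 ÷ 0.042947 (buy JPY at ask) = JPY 1,004,522,915
JPY 1,004,522,915 × 0.060141 (sell JPY at bid) = NOK 60,413,012.60

Net profit: NOK 1,162,012.60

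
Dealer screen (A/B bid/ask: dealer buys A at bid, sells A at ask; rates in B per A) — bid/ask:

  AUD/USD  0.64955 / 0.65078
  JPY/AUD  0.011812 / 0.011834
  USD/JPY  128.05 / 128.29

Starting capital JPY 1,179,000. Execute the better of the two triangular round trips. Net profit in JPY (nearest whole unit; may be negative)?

Net profit: JPY 14,315

Best loop JPY → USD → AUD → JPY:
JPY 1,179,000 ÷ 128.29 (buy USD at ask) = USD 9,190.12
USD 9,190.12 ÷ 0.65078 (buy AUD at ask) = AUD 14,121.69
AUD 14,121.69 ÷ 0.011834 (buy JPY at ask) = JPY 1,193,315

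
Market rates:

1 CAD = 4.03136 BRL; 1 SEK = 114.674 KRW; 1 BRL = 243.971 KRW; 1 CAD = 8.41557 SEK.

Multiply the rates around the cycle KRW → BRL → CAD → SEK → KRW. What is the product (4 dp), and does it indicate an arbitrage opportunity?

Around KRW → BRL → CAD → SEK → KRW: 1 ÷ 243.971 ÷ 4.03136 × 8.41557 × 114.674 = 0.981203
Product < 1; profitable direction is KRW → SEK → CAD → BRL → KRW.

0.9812 (arbitrage exists)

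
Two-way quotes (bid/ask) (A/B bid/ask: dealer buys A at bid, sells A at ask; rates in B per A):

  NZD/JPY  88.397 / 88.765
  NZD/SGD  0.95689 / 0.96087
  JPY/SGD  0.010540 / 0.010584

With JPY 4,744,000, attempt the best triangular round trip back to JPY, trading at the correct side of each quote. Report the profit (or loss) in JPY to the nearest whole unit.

Best loop JPY → NZD → SGD → JPY:
JPY 4,744,000 ÷ 88.765 (buy NZD at ask) = NZD 53,444.49
NZD 53,444.49 × 0.95689 (sell NZD at bid) = SGD 51,140.50
SGD 51,140.50 ÷ 0.010584 (buy JPY at ask) = JPY 4,831,869

Net profit: JPY 87,869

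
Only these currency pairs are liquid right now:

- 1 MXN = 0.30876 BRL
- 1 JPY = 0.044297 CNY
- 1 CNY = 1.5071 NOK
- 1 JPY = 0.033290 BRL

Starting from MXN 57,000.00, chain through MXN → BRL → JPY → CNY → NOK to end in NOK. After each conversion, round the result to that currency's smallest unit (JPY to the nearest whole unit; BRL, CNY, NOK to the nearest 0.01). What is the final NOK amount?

MXN 57,000.00 × 0.30876 = BRL 17,599.32
BRL 17,599.32 ÷ 0.033290 = JPY 528,667
JPY 528,667 × 0.044297 = CNY 23,418.36
CNY 23,418.36 × 1.5071 = NOK 35,293.81

NOK 35,293.81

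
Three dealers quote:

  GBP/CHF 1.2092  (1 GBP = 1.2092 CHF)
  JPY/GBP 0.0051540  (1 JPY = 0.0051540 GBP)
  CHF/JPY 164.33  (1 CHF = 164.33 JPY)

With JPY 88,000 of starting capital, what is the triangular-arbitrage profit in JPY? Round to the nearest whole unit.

Profitable loop is JPY → GBP → CHF → JPY:
JPY 88,000 × 0.0051540 = GBP 453.55
GBP 453.55 × 1.2092 = CHF 548.44
CHF 548.44 × 164.33 = JPY 90,124
Profit = JPY 90,124 − JPY 88,000

Profit: JPY 2,124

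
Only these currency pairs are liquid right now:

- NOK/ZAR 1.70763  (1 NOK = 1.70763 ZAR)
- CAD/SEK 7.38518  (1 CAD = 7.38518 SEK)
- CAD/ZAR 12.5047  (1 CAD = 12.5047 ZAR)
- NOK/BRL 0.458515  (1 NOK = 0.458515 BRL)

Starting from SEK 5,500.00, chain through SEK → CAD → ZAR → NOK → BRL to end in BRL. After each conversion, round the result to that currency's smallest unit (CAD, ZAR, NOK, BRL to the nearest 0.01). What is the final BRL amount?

SEK 5,500.00 ÷ 7.38518 = CAD 744.73
CAD 744.73 × 12.5047 = ZAR 9,312.63
ZAR 9,312.63 ÷ 1.70763 = NOK 5,453.54
NOK 5,453.54 × 0.458515 = BRL 2,500.53

BRL 2,500.53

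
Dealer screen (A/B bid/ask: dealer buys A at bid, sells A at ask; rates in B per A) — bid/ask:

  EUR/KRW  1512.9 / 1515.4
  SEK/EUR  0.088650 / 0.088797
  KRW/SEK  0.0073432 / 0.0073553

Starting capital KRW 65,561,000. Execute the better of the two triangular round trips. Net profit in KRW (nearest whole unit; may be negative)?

Net profit: KRW 678,890

Best loop KRW → EUR → SEK → KRW:
KRW 65,561,000 ÷ 1515.4 (buy EUR at ask) = EUR 43,263.16
EUR 43,263.16 ÷ 0.088797 (buy SEK at ask) = SEK 487,214.26
SEK 487,214.26 ÷ 0.0073553 (buy KRW at ask) = KRW 66,239,890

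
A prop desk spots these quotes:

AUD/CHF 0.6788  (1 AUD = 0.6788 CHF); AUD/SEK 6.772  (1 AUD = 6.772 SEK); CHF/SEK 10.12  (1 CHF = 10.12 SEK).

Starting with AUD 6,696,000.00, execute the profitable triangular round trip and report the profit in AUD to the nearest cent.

Profit: AUD 96,362.28

Profitable loop is AUD → CHF → SEK → AUD:
AUD 6,696,000.00 × 0.6788 = CHF 4,545,244.80
CHF 4,545,244.80 × 10.12 = SEK 45,997,877.38
SEK 45,997,877.38 ÷ 6.772 = AUD 6,792,362.28
Profit = AUD 6,792,362.28 − AUD 6,696,000.00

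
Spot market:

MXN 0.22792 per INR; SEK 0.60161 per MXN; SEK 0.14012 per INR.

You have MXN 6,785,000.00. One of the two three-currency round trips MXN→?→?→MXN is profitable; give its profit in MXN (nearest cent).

Profitable loop is MXN → INR → SEK → MXN:
MXN 6,785,000.00 ÷ 0.22792 = INR 29,769,217.27
INR 29,769,217.27 × 0.14012 = SEK 4,171,262.72
SEK 4,171,262.72 ÷ 0.60161 = MXN 6,933,499.65
Profit = MXN 6,933,499.65 − MXN 6,785,000.00

Profit: MXN 148,499.65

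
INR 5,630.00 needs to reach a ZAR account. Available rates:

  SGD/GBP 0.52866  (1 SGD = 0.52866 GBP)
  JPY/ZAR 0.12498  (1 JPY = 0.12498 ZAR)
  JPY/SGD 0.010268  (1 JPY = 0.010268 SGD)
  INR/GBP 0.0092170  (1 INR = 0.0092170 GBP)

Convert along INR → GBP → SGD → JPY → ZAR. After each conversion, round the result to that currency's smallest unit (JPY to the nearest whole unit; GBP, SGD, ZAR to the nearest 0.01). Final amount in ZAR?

ZAR 1,194.68

INR 5,630.00 × 0.0092170 = GBP 51.89
GBP 51.89 ÷ 0.52866 = SGD 98.15
SGD 98.15 ÷ 0.010268 = JPY 9,559
JPY 9,559 × 0.12498 = ZAR 1,194.68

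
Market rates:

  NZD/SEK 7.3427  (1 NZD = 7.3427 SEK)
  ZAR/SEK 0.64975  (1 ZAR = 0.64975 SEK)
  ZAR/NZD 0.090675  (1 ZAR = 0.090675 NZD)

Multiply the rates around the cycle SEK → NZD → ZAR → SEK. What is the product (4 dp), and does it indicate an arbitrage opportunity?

Around SEK → NZD → ZAR → SEK: 1 ÷ 7.3427 ÷ 0.090675 × 0.64975 = 0.975895
Product < 1; profitable direction is SEK → ZAR → NZD → SEK.

0.9759 (arbitrage exists)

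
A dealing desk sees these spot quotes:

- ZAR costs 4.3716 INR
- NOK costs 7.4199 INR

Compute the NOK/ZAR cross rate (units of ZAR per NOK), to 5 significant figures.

1 NOK × 7.4199 = 7.4199 INR
7.4199 INR ÷ 4.3716 = 1.6973 ZAR

NOK/ZAR = 1.6973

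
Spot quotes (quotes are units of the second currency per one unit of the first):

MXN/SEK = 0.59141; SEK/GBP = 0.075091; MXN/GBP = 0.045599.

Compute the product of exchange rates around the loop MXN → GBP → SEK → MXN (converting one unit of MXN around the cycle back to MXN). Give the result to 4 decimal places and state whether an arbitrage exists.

Around MXN → GBP → SEK → MXN: 1 × 0.045599 ÷ 0.075091 ÷ 0.59141 = 1.026783
Product > 1; profitable direction is MXN → GBP → SEK → MXN.

1.0268 (arbitrage exists)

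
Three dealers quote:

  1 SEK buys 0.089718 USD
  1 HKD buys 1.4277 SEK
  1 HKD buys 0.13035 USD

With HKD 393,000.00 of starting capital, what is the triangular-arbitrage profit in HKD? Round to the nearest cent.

Profitable loop is HKD → USD → SEK → HKD:
HKD 393,000.00 × 0.13035 = USD 51,227.55
USD 51,227.55 ÷ 0.089718 = SEK 570,984.08
SEK 570,984.08 ÷ 1.4277 = HKD 399,932.82
Profit = HKD 399,932.82 − HKD 393,000.00

Profit: HKD 6,932.82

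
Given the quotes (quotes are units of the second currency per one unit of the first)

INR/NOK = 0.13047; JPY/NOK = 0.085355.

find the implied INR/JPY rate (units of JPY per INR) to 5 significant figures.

1 INR × 0.13047 = 0.13047 NOK
0.13047 NOK ÷ 0.085355 = 1.52856 JPY

INR/JPY = 1.5286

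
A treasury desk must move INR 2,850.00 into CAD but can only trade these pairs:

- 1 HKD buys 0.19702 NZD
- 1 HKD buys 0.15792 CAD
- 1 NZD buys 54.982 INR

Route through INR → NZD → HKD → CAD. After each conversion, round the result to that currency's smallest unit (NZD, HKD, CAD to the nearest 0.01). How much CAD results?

INR 2,850.00 ÷ 54.982 = NZD 51.84
NZD 51.84 ÷ 0.19702 = HKD 263.12
HKD 263.12 × 0.15792 = CAD 41.55

CAD 41.55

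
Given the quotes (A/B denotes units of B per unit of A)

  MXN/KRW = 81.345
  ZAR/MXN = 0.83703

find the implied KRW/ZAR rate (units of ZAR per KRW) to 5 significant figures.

1 KRW ÷ 81.345 = 0.0122933 MXN
0.0122933 MXN ÷ 0.83703 = 0.0146868 ZAR

KRW/ZAR = 0.014687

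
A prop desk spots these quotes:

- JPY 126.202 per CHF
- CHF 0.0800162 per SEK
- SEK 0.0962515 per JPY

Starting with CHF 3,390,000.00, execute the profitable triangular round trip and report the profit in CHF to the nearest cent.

Profit: CHF 97,771.56

Profitable loop is CHF → SEK → JPY → CHF:
CHF 3,390,000.00 ÷ 0.0800162 = SEK 42,366,420.80
SEK 42,366,420.80 ÷ 0.0962515 = JPY 440,163,746
JPY 440,163,746 ÷ 126.202 = CHF 3,487,771.56
Profit = CHF 3,487,771.56 − CHF 3,390,000.00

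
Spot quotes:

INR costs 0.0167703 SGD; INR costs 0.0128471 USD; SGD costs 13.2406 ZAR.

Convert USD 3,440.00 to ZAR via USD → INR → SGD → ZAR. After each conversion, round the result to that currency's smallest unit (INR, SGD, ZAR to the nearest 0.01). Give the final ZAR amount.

USD 3,440.00 ÷ 0.0128471 = INR 267,764.71
INR 267,764.71 × 0.0167703 = SGD 4,490.49
SGD 4,490.49 × 13.2406 = ZAR 59,456.78

ZAR 59,456.78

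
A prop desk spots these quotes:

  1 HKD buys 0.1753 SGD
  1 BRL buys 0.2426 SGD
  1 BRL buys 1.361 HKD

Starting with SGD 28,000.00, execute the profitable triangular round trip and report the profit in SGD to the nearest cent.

Profit: SGD 471.40

Profitable loop is SGD → HKD → BRL → SGD:
SGD 28,000.00 ÷ 0.1753 = HKD 159,726.18
HKD 159,726.18 ÷ 1.361 = BRL 117,359.43
BRL 117,359.43 × 0.2426 = SGD 28,471.40
Profit = SGD 28,471.40 − SGD 28,000.00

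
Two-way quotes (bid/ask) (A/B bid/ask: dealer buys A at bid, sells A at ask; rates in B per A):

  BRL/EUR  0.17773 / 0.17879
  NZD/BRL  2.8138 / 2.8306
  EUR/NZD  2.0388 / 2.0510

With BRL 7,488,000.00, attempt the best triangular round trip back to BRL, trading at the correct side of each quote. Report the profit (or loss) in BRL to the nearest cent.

Best loop BRL → EUR → NZD → BRL:
BRL 7,488,000.00 × 0.17773 (sell BRL at bid) = EUR 1,330,842.24
EUR 1,330,842.24 × 2.0388 (sell EUR at bid) = NZD 2,713,321.16
NZD 2,713,321.16 × 2.8138 (sell NZD at bid) = BRL 7,634,743.08

Net profit: BRL 146,743.08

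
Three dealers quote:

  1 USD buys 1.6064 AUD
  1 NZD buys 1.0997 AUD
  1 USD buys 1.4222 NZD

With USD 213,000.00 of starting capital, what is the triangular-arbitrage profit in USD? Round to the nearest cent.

Profit: USD 5,775.36

Profitable loop is USD → AUD → NZD → USD:
USD 213,000.00 × 1.6064 = AUD 342,163.20
AUD 342,163.20 ÷ 1.0997 = NZD 311,142.31
NZD 311,142.31 ÷ 1.4222 = USD 218,775.36
Profit = USD 218,775.36 − USD 213,000.00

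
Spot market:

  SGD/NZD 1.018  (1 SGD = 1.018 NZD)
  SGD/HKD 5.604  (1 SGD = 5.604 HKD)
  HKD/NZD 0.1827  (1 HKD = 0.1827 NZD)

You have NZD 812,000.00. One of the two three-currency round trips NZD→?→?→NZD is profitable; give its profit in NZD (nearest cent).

Profit: NZD 4,666.85

Profitable loop is NZD → SGD → HKD → NZD:
NZD 812,000.00 ÷ 1.018 = SGD 797,642.44
SGD 797,642.44 × 5.604 = HKD 4,469,988.21
HKD 4,469,988.21 × 0.1827 = NZD 816,666.85
Profit = NZD 816,666.85 − NZD 812,000.00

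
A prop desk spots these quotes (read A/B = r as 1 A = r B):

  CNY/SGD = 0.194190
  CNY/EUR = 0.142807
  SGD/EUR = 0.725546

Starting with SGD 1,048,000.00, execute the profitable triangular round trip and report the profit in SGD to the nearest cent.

Profitable loop is SGD → CNY → EUR → SGD:
SGD 1,048,000.00 ÷ 0.194190 = CNY 5,396,776.35
CNY 5,396,776.35 × 0.142807 = EUR 770,697.44
EUR 770,697.44 ÷ 0.725546 = SGD 1,062,230.98
Profit = SGD 1,062,230.98 − SGD 1,048,000.00

Profit: SGD 14,230.98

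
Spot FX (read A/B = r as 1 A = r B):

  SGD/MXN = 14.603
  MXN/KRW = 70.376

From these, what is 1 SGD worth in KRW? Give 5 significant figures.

SGD/KRW = 1027.7

1 SGD × 14.603 = 14.603 MXN
14.603 MXN × 70.376 = 1027.7 KRW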